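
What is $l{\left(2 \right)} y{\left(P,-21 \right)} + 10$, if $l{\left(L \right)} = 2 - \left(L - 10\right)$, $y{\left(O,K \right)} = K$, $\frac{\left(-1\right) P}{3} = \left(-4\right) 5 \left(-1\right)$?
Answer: $-200$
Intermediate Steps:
$P = -60$ ($P = - 3 \left(-4\right) 5 \left(-1\right) = - 3 \left(\left(-20\right) \left(-1\right)\right) = \left(-3\right) 20 = -60$)
$l{\left(L \right)} = 12 - L$ ($l{\left(L \right)} = 2 - \left(-10 + L\right) = 12 - L$)
$l{\left(2 \right)} y{\left(P,-21 \right)} + 10 = \left(12 - 2\right) \left(-21\right) + 10 = 10 \left(-21\right) + 10 = -210 + 10 = -200$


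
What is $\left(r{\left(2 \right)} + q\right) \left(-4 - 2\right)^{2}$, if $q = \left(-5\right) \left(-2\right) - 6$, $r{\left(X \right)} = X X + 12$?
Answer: $720$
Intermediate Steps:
$r{\left(X \right)} = 12 + X^{2}$ ($r{\left(X \right)} = X^{2} + 12 = 12 + X^{2}$)
$q = 4$ ($q = 10 - 6 = 4$)
$\left(r{\left(2 \right)} + q\right) \left(-4 - 2\right)^{2} = \left(\left(12 + 2^{2}\right) + 4\right) \left(-4 - 2\right)^{2} = \left(\left(12 + 4\right) + 4\right) \left(-6\right)^{2} = \left(16 + 4\right) 36 = 20 \cdot 36 = 720$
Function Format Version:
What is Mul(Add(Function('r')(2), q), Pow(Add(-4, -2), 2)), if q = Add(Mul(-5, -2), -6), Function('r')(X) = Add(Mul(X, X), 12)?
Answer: 720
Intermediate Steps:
Function('r')(X) = Add(12, Pow(X, 2)) (Function('r')(X) = Add(Pow(X, 2), 12) = Add(12, Pow(X, 2)))
q = 4 (q = Add(10, -6) = 4)
Mul(Add(Function('r')(2), q), Pow(Add(-4, -2), 2)) = Mul(Add(Add(12, Pow(2, 2)), 4), Pow(Add(-4, -2), 2)) = Mul(Add(Add(12, 4), 4), Pow(-6, 2)) = Mul(Add(16, 4), 36) = Mul(20, 36) = 720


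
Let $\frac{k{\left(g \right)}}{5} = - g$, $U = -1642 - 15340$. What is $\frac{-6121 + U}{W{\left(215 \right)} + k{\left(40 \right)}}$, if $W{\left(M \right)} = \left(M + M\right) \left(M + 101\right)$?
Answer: $- \frac{23103}{135680} \approx -0.17028$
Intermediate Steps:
$W{\left(M \right)} = 2 M \left(101 + M\right)$
$U = -16982$ ($U = -1642 - 15340 = -16982$)
$k{\left(g \right)} = - 5 g$ ($k{\left(g \right)} = 5 \left(- g\right) = - 5 g$)
$\frac{-6121 + U}{W{\left(215 \right)} + k{\left(40 \right)}} = \frac{-6121 - 16982}{2 \cdot 215 \left(101 + 215\right) - 200} = - \frac{23103}{2 \cdot 215 \cdot 316 - 200} = - \frac{23103}{135880 - 200} = - \frac{23103}{135680}$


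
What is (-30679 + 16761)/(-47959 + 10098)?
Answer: 13918/37861 ≈ 0.36761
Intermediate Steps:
(-30679 + 16761)/(-47959 + 10098) = -13918/(-37861) = -13918*(-1/37861) = 13918/37861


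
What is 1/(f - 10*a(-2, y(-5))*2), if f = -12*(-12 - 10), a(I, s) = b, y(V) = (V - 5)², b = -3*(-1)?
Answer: 1/204 ≈ 0.0049020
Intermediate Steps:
b = 3
y(V) = (-5 + V)²
a(I, s) = 3
f = 264 (f = -12*(-22) = 264)
1/(f - 10*a(-2, y(-5))*2) = 1/(264 - 10*3*2) = 1/(264 - 30*2) = 1/(264 - 60) = 1/204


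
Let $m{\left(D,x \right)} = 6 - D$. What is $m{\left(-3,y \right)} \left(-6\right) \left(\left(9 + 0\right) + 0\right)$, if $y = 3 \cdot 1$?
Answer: $-486$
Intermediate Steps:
$y = 3$
$m{\left(-3,y \right)} \left(-6\right) \left(\left(9 + 0\right) + 0\right) = \left(6 - -3\right) \left(-6\right) \left(\left(9 + 0\right) + 0\right) = \left(6 + 3\right) \left(-6\right) \left(9 + 0\right) = 9 \left(-6\right) 9 = \left(-54\right) 9 = -486$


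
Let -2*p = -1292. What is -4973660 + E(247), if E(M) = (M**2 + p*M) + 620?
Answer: -4752469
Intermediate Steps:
p = 646 (p = -1/2*(-1292) = 646)
E(M) = 620 + M**2 + 646*M (E(M) = (M**2 + 646*M) + 620 = 620 + M**2 + 646*M)
-4973660 + E(247) = -4973660 + (620 + 247**2 + 646*247) = -4973660 + (620 + 61009 + 159562) = -4973660 + 221191 = -4752469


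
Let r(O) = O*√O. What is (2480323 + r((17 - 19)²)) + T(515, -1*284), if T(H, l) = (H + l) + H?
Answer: 2481077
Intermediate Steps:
r(O) = O^(3/2)
T(H, l) = l + 2*H
(2480323 + r((17 - 19)²)) + T(515, -1*284) = (2480323 + ((17 - 19)²)^(3/2)) + (-1*284 + 2*515) = (2480323 + ((-2)²)^(3/2)) + (-284 + 1030) = (2480323 + 4^(3/2)) + 746 = (2480323 + 8) + 746 = 2480331 + 746 = 2481077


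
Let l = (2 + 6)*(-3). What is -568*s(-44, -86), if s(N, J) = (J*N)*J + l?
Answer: 184854464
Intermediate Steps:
l = -24 (l = 8*(-3) = -24)
s(N, J) = -24 + N*J**2 (s(N, J) = (J*N)*J - 24 = N*J**2 - 24 = -24 + N*J**2)
-568*s(-44, -86) = -568*(-24 - 44*(-86)**2) = -568*(-24 - 44*7396) = -568*(-24 - 325424) = -568*(-325448) = 184854464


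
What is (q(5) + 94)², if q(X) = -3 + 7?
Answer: 9604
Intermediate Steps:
q(X) = 4
(q(5) + 94)² = (4 + 94)² = 98² = 9604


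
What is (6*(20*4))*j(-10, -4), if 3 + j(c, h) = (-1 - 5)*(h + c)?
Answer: 38880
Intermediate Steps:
j(c, h) = -3 - 6*c - 6*h (j(c, h) = -3 + (-1 - 5)*(h + c) = -3 - 6*(c + h) = -3 + (-6*c - 6*h) = -3 - 6*c - 6*h)
(6*(20*4))*j(-10, -4) = (6*(20*4))*(-3 - 6*(-10) - 6*(-4)) = (6*80)*(-3 + 60 + 24) = 480*81 = 38880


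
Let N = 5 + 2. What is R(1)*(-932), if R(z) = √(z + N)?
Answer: -1864*√2 ≈ -2636.1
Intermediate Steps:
N = 7
R(z) = √(7 + z) (R(z) = √(z + 7) = √(7 + z))
R(1)*(-932) = √(7 + 1)*(-932) = √8*(-932) = (2*√2)*(-932) = -1864*√2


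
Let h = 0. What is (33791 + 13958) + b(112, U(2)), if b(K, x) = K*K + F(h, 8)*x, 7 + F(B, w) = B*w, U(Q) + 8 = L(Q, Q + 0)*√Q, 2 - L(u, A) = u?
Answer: 60349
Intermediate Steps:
L(u, A) = 2 - u
U(Q) = -8 + √Q*(2 - Q) (U(Q) = -8 + (2 - Q)*√Q = -8 + √Q*(2 - Q))
F(B, w) = -7 + B*w
b(K, x) = K² - 7*x (b(K, x) = K*K + (-7 + 0*8)*x = K² + (-7 + 0)*x = K² - 7*x)
(33791 + 13958) + b(112, U(2)) = (33791 + 13958) + (112² - 7*(-8 + √2*(2 - 1*2))) = 47749 + (12544 - 7*(-8 + √2*(2 - 2))) = 47749 + (12544 - 7*(-8 + √2*0)) = 47749 + (12544 - 7*(-8 + 0)) = 47749 + (12544 - 7*(-8)) = 47749 + (12544 + 56) = 47749 + 12600 = 60349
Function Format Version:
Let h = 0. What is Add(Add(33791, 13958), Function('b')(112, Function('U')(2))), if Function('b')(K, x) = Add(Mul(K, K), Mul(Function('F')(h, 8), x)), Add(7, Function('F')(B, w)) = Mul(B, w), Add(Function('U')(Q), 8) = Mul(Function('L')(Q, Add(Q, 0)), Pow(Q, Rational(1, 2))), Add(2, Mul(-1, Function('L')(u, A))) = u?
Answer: 60349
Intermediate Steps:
Function('L')(u, A) = Add(2, Mul(-1, u))
Function('U')(Q) = Add(-8, Mul(Pow(Q, Rational(1, 2)), Add(2, Mul(-1, Q)))) (Function('U')(Q) = Add(-8, Mul(Add(2, Mul(-1, Q)), Pow(Q, Rational(1, 2)))) = Add(-8, Mul(Pow(Q, Rational(1, 2)), Add(2, Mul(-1, Q)))))
Function('F')(B, w) = Add(-7, Mul(B, w))
Function('b')(K, x) = Add(Pow(K, 2), Mul(-7, x)) (Function('b')(K, x) = Add(Mul(K, K), Mul(Add(-7, Mul(0, 8)), x)) = Add(Pow(K, 2), Mul(Add(-7, 0), x)) = Add(Pow(K, 2), Mul(-7, x)))
Add(Add(33791, 13958), Function('b')(112, Function('U')(2))) = Add(Add(33791, 13958), Add(Pow(112, 2), Mul(-7, Add(-8, Mul(Pow(2, Rational(1, 2)), Add(2, Mul(-1, 2))))))) = Add(47749, Add(12544, Mul(-7, Add(-8, Mul(Pow(2, Rational(1, 2)), Add(2, -2)))))) = Add(47749, Add(12544, Mul(-7, Add(-8, Mul(Pow(2, Rational(1, 2)), 0))))) = Add(47749, Add(12544, Mul(-7, Add(-8, 0)))) = Add(47749, Add(12544, Mul(-7, -8))) = Add(47749, Add(12544, 56)) = Add(47749, 12600) = 60349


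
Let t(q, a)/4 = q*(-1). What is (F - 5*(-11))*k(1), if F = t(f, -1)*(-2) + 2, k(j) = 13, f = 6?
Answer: 1365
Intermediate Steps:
t(q, a) = -4*q (t(q, a) = 4*(q*(-1)) = 4*(-q) = -4*q)
F = 50 (F = -4*6*(-2) + 2 = -24*(-2) + 2 = 48 + 2 = 50)
(F - 5*(-11))*k(1) = (50 - 5*(-11))*13 = (50 + 55)*13 = 105*13 = 1365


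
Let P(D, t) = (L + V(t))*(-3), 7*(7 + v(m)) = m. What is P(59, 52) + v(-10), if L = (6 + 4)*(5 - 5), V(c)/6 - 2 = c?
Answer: -6863/7 ≈ -980.43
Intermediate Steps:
v(m) = -7 + m/7
V(c) = 12 + 6*c
L = 0 (L = 10*0 = 0)
P(D, t) = -36 - 18*t (P(D, t) = (0 + (12 + 6*t))*(-3) = (12 + 6*t)*(-3) = -36 - 18*t)
P(59, 52) + v(-10) = (-36 - 18*52) + (-7 + (1/7)*(-10)) = (-36 - 936) + (-7 - 10/7) = -972 - 59/7 = -6863/7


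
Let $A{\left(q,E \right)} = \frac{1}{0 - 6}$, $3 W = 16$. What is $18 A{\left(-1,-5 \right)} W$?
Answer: $-16$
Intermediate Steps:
$W = \frac{16}{3}$ ($W = \frac{1}{3} \cdot 16 = \frac{16}{3} \approx 5.3333$)
$A{\left(q,E \right)} = - \frac{1}{6}$ ($A{\left(q,E \right)} = \frac{1}{-6} = - \frac{1}{6}$)
$18 A{\left(-1,-5 \right)} W = 18 \left(- \frac{1}{6}\right) \frac{16}{3} = \left(-3\right) \frac{16}{3} = -16$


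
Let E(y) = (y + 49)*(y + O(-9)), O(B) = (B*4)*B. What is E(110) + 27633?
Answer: 96639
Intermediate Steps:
O(B) = 4*B² (O(B) = (4*B)*B = 4*B²)
E(y) = (49 + y)*(324 + y) (E(y) = (y + 49)*(y + 4*(-9)²) = (49 + y)*(y + 4*81) = (49 + y)*(y + 324) = (49 + y)*(324 + y))
E(110) + 27633 = (15876 + 110² + 373*110) + 27633 = (15876 + 12100 + 41030) + 27633 = 69006 + 27633 = 96639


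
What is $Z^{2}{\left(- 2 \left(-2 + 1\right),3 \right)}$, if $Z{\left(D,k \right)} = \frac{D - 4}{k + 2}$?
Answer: $\frac{4}{25} \approx 0.16$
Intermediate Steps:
$Z{\left(D,k \right)} = \frac{-4 + D}{2 + k}$
$Z^{2}{\left(- 2 \left(-2 + 1\right),3 \right)} = \left(\frac{-4 - 2 \left(-2 + 1\right)}{2 + 3}\right)^{2} = \left(\frac{-4 - -2}{5}\right)^{2} = \left(\frac{-4 + 2}{5}\right)^{2} = \left(\frac{1}{5} \left(-2\right)\right)^{2} = \left(- \frac{2}{5}\right)^{2} = \frac{4}{25}$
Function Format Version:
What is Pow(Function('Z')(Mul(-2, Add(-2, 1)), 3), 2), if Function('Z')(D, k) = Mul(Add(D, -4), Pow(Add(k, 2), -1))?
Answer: Rational(4, 25) ≈ 0.16000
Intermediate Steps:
Function('Z')(D, k) = Mul(Pow(Add(2, k), -1), Add(-4, D)) (Function('Z')(D, k) = Mul(Add(-4, D), Pow(Add(2, k), -1)) = Mul(Pow(Add(2, k), -1), Add(-4, D)))
Pow(Function('Z')(Mul(-2, Add(-2, 1)), 3), 2) = Pow(Mul(Pow(Add(2, 3), -1), Add(-4, Mul(-2, Add(-2, 1)))), 2) = Pow(Mul(Pow(5, -1), Add(-4, Mul(-2, -1))), 2) = Pow(Mul(Rational(1, 5), Add(-4, 2)), 2) = Pow(Mul(Rational(1, 5), -2), 2) = Pow(Rational(-2, 5), 2) = Rational(4, 25)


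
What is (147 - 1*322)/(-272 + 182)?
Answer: 35/18 ≈ 1.9444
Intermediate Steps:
(147 - 1*322)/(-272 + 182) = (147 - 322)/(-90) = -175*(-1/90) = 35/18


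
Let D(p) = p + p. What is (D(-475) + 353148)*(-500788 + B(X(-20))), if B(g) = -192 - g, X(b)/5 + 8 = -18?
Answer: -176398368300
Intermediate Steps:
X(b) = -130 (X(b) = -40 + 5*(-18) = -40 - 90 = -130)
D(p) = 2*p
(D(-475) + 353148)*(-500788 + B(X(-20))) = (2*(-475) + 353148)*(-500788 + (-192 - 1*(-130))) = (-950 + 353148)*(-500788 + (-192 + 130)) = 352198*(-500788 - 62) = 352198*(-500850) = -176398368300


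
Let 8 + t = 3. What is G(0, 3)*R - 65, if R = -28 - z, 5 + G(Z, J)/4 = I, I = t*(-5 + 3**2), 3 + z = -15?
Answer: 935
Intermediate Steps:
z = -18 (z = -3 - 15 = -18)
t = -5 (t = -8 + 3 = -5)
I = -20 (I = -5*(-5 + 3**2) = -5*(-5 + 9) = -5*4 = -20)
G(Z, J) = -100 (G(Z, J) = -20 + 4*(-20) = -20 - 80 = -100)
R = -10 (R = -28 - 1*(-18) = -28 + 18 = -10)
G(0, 3)*R - 65 = -100*(-10) - 65 = 1000 - 65 = 935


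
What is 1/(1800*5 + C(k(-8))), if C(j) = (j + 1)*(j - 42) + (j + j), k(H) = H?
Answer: 1/9334 ≈ 0.00010714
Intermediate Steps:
C(j) = 2*j + (1 + j)*(-42 + j) (C(j) = (1 + j)*(-42 + j) + 2*j = 2*j + (1 + j)*(-42 + j))
1/(1800*5 + C(k(-8))) = 1/(1800*5 + (-42 + (-8)**2 - 39*(-8))) = 1/(9000 + (-42 + 64 + 312)) = 1/(9000 + 334) = 1/9334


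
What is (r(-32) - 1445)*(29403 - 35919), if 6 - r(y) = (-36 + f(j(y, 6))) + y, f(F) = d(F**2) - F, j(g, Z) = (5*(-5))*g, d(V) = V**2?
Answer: 2668953603720636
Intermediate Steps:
j(g, Z) = -25*g
f(F) = F**4 - F (f(F) = (F**2)**2 - F = F**4 - F)
r(y) = 42 - 390625*y**4 - 26*y (r(y) = 6 - ((-36 + ((-25*y)**4 - (-25)*y)) + y) = 6 - ((-36 + (390625*y**4 + 25*y)) + y) = 6 - ((-36 + (25*y + 390625*y**4)) + y) = 6 - ((-36 + 25*y + 390625*y**4) + y) = 6 - (-36 + 26*y + 390625*y**4) = 6 + (36 - 390625*y**4 - 26*y) = 42 - 390625*y**4 - 26*y)
(r(-32) - 1445)*(29403 - 35919) = ((42 - 390625*(-32)**4 - 26*(-32)) - 1445)*(29403 - 35919) = ((42 - 390625*1048576 + 832) - 1445)*(-6516) = ((42 - 409600000000 + 832) - 1445)*(-6516) = (-409599999126 - 1445)*(-6516) = -409600000571*(-6516) = 2668953603720636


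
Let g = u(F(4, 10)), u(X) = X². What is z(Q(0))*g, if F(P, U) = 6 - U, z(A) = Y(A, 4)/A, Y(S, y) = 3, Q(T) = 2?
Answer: 24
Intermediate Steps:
z(A) = 3/A
g = 16 (g = (6 - 1*10)² = (6 - 10)² = (-4)² = 16)
z(Q(0))*g = (3/2)*16 = 24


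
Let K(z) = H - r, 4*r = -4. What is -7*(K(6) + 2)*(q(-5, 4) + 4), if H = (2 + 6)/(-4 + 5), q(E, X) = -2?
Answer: -154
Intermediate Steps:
r = -1 (r = (¼)*(-4) = -1)
H = 8 (H = 8/1 = 8*1 = 8)
K(z) = 9 (K(z) = 8 - 1*(-1) = 8 + 1 = 9)
-7*(K(6) + 2)*(q(-5, 4) + 4) = -7*(9 + 2)*(-2 + 4) = -77*2 = -7*22 = -154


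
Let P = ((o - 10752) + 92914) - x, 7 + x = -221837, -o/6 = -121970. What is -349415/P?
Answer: -31765/94166 ≈ -0.33733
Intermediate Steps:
o = 731820 (o = -6*(-121970) = 731820)
x = -221844 (x = -7 - 221837 = -221844)
P = 1035826 (P = ((731820 - 10752) + 92914) - 1*(-221844) = (721068 + 92914) + 221844 = 813982 + 221844 = 1035826)
-349415/P = -349415/1035826 = -349415*1/1035826 = -31765/94166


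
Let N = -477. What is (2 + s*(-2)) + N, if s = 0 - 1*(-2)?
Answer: -479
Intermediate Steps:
s = 2 (s = 0 + 2 = 2)
(2 + s*(-2)) + N = (2 + 2*(-2)) - 477 = (2 - 4) - 477 = -2 - 477 = -479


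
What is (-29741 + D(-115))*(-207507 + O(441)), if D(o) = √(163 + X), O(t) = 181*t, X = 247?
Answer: 3797509326 - 127686*√410 ≈ 3.7949e+9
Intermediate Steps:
D(o) = √410 (D(o) = √(163 + 247) = √410)
(-29741 + D(-115))*(-207507 + O(441)) = (-29741 + √410)*(-207507 + 181*441) = (-29741 + √410)*(-207507 + 79821) = (-29741 + √410)*(-127686) = 3797509326 - 127686*√410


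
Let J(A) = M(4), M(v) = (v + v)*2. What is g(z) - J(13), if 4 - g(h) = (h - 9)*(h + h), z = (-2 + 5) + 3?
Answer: 24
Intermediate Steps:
z = 6 (z = 3 + 3 = 6)
M(v) = 4*v (M(v) = (2*v)*2 = 4*v)
g(h) = 4 - 2*h*(-9 + h) (g(h) = 4 - (h - 9)*(h + h) = 4 - (-9 + h)*2*h = 4 - 2*h*(-9 + h))
J(A) = 16 (J(A) = 4*4 = 16)
g(z) - J(13) = (4 - 2*6² + 18*6) - 1*16 = (4 - 2*36 + 108) - 16 = (4 - 72 + 108) - 16 = 40 - 16 = 24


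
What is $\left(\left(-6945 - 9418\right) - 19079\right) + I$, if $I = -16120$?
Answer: $-51562$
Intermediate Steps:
$\left(\left(-6945 - 9418\right) - 19079\right) + I = \left(\left(-6945 - 9418\right) - 19079\right) - 16120 = \left(-16363 - 19079\right) - 16120 = -35442 - 16120 = -51562$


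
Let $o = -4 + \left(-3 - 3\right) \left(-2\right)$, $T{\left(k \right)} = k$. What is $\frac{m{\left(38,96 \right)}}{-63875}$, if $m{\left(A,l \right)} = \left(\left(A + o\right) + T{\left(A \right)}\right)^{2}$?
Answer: $- \frac{1008}{9125} \approx -0.11047$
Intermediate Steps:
$o = 8$ ($o = -4 + \left(-3 - 3\right) \left(-2\right) = -4 - -12 = -4 + 12 = 8$)
$m{\left(A,l \right)} = \left(8 + 2 A\right)^{2}$ ($m{\left(A,l \right)} = \left(\left(A + 8\right) + A\right)^{2} = \left(\left(8 + A\right) + A\right)^{2} = \left(8 + 2 A\right)^{2}$)
$\frac{m{\left(38,96 \right)}}{-63875} = \frac{4 \left(4 + 38\right)^{2}}{-63875} = 4 \cdot 42^{2} \left(- \frac{1}{63875}\right) = 4 \cdot 1764 \left(- \frac{1}{63875}\right) = 7056 \left(- \frac{1}{63875}\right) = - \frac{1008}{9125}$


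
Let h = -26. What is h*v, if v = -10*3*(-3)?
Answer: -2340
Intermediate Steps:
v = 90 (v = -30*(-3) = 90)
h*v = -26*90 = -2340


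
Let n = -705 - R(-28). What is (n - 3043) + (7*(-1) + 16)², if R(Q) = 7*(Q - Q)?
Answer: -3667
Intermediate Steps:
R(Q) = 0 (R(Q) = 7*0 = 0)
n = -705 (n = -705 - 1*0 = -705 + 0 = -705)
(n - 3043) + (7*(-1) + 16)² = (-705 - 3043) + (7*(-1) + 16)² = -3748 + (-7 + 16)² = -3748 + 9² = -3748 + 81 = -3667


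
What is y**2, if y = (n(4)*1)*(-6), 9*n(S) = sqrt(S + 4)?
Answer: 32/9 ≈ 3.5556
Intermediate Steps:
n(S) = sqrt(4 + S)/9 (n(S) = sqrt(S + 4)/9 = sqrt(4 + S)/9)
y = -4*sqrt(2)/3 (y = ((sqrt(4 + 4)/9)*1)*(-6) = ((sqrt(8)/9)*1)*(-6) = (((2*sqrt(2))/9)*1)*(-6) = ((2*sqrt(2)/9)*1)*(-6) = (2*sqrt(2)/9)*(-6) = -4*sqrt(2)/3 ≈ -1.8856)
y**2 = (-4*sqrt(2)/3)**2 = 32/9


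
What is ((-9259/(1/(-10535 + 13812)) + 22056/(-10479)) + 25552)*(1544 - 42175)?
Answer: 4302597906446965/3493 ≈ 1.2318e+12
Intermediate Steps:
((-9259/(1/(-10535 + 13812)) + 22056/(-10479)) + 25552)*(1544 - 42175) = ((-9259/(1/3277) + 22056*(-1/10479)) + 25552)*(-40631) = ((-9259/1/3277 - 7352/3493) + 25552)*(-40631) = ((-9259*3277 - 7352/3493) + 25552)*(-40631) = ((-30341743 - 7352/3493) + 25552)*(-40631) = (-105983715651/3493 + 25552)*(-40631) = -105894462515/3493*(-40631) = 4302597906446965/3493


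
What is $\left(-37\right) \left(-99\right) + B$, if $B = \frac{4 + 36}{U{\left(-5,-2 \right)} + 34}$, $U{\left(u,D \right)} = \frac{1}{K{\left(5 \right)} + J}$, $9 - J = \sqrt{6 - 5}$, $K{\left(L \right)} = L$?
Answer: $\frac{1623229}{443} \approx 3664.2$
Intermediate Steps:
$J = 8$ ($J = 9 - \sqrt{6 - 5} = 9 - \sqrt{1} = 9 - 1 = 8$)
$U{\left(u,D \right)} = \frac{1}{13}$ ($U{\left(u,D \right)} = \frac{1}{5 + 8} = \frac{1}{13}$)
$B = \frac{520}{443}$ ($B = \frac{4 + 36}{\frac{1}{13} + 34} = \frac{40}{\frac{443}{13}} = 40 \cdot \frac{13}{443} = \frac{520}{443} \approx 1.1738$)
$\left(-37\right) \left(-99\right) + B = \left(-37\right) \left(-99\right) + \frac{520}{443} = 3663 + \frac{520}{443} = \frac{1623229}{443}$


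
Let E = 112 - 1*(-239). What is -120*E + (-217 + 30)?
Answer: -42307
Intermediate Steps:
E = 351 (E = 112 + 239 = 351)
-120*E + (-217 + 30) = -120*351 + (-217 + 30) = -42120 - 187 = -42307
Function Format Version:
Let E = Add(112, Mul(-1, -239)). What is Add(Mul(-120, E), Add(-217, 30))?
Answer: -42307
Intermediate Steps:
E = 351 (E = Add(112, 239) = 351)
Add(Mul(-120, E), Add(-217, 30)) = Add(Mul(-120, 351), Add(-217, 30)) = Add(-42120, -187) = -42307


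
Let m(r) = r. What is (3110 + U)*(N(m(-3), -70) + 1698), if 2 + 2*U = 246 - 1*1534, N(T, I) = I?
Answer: 4013020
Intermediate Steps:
U = -645 (U = -1 + (246 - 1*1534)/2 = -1 + (246 - 1534)/2 = -1 + (½)*(-1288) = -1 - 644 = -645)
(3110 + U)*(N(m(-3), -70) + 1698) = (3110 - 645)*(-70 + 1698) = 2465*1628 = 4013020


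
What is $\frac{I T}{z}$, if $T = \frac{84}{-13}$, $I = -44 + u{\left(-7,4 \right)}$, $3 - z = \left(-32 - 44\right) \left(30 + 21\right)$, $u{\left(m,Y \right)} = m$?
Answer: $\frac{476}{5603} \approx 0.084955$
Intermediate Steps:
$z = 3879$ ($z = 3 - \left(-32 - 44\right) \left(30 + 21\right) = 3 - \left(-76\right) 51 = 3 - -3876 = 3 + 3876 = 3879$)
$I = -51$ ($I = -44 - 7 = -51$)
$T = - \frac{84}{13}$ ($T = 84 \left(- \frac{1}{13}\right) = - \frac{84}{13} \approx -6.4615$)
$\frac{I T}{z} = \frac{\left(-51\right) \left(- \frac{84}{13}\right)}{3879} = \frac{4284}{13} \cdot \frac{1}{3879} = \frac{476}{5603}$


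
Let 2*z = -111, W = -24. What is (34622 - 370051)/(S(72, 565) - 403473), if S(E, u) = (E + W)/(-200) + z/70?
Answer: 234800300/282431823 ≈ 0.83135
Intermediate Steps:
z = -111/2 (z = (½)*(-111) = -111/2 ≈ -55.500)
S(E, u) = -471/700 - E/200 (S(E, u) = (E - 24)/(-200) - 111/2/70 = (-24 + E)*(-1/200) - 111/2*1/70 = (3/25 - E/200) - 111/140 = -471/700 - E/200)
(34622 - 370051)/(S(72, 565) - 403473) = (34622 - 370051)/((-471/700 - 1/200*72) - 403473) = -335429/((-471/700 - 9/25) - 403473) = -335429/(-723/700 - 403473) = -335429/(-282431823/700) = -335429*(-700/282431823) = 234800300/282431823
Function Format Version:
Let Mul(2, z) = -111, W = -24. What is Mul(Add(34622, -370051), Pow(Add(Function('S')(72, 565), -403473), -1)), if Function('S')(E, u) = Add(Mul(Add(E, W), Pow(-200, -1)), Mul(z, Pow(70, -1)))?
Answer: Rational(234800300, 282431823) ≈ 0.83135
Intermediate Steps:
z = Rational(-111, 2) (z = Mul(Rational(1, 2), -111) = Rational(-111, 2) ≈ -55.500)
Function('S')(E, u) = Add(Rational(-471, 700), Mul(Rational(-1, 200), E)) (Function('S')(E, u) = Add(Mul(Add(E, -24), Pow(-200, -1)), Mul(Rational(-111, 2), Pow(70, -1))) = Add(Mul(Add(-24, E), Rational(-1, 200)), Mul(Rational(-111, 2), Rational(1, 70))) = Add(Add(Rational(3, 25), Mul(Rational(-1, 200), E)), Rational(-111, 140)) = Add(Rational(-471, 700), Mul(Rational(-1, 200), E)))
Mul(Add(34622, -370051), Pow(Add(Function('S')(72, 565), -403473), -1)) = Mul(Add(34622, -370051), Pow(Add(Add(Rational(-471, 700), Mul(Rational(-1, 200), 72)), -403473), -1)) = Mul(-335429, Pow(Add(Add(Rational(-471, 700), Rational(-9, 25)), -403473), -1)) = Mul(-335429, Pow(Add(Rational(-723, 700), -403473), -1)) = Mul(-335429, Pow(Rational(-282431823, 700), -1)) = Mul(-335429, Rational(-700, 282431823)) = Rational(234800300, 282431823)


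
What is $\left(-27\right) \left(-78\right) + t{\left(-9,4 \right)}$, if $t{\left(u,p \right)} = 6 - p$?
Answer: $2108$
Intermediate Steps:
$\left(-27\right) \left(-78\right) + t{\left(-9,4 \right)} = \left(-27\right) \left(-78\right) + \left(6 - 4\right) = 2106 + \left(6 - 4\right) = 2106 + 2 = 2108$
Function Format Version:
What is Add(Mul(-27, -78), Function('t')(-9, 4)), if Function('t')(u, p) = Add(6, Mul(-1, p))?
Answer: 2108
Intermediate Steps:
Add(Mul(-27, -78), Function('t')(-9, 4)) = Add(Mul(-27, -78), Add(6, Mul(-1, 4))) = Add(2106, Add(6, -4)) = Add(2106, 2) = 2108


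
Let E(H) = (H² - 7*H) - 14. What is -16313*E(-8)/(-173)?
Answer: 1729178/173 ≈ 9995.3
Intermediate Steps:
E(H) = -14 + H² - 7*H
-16313*E(-8)/(-173) = -16313*(-14 + (-8)² - 7*(-8))/(-173) = -16313*(-14 + 64 + 56)*(-1)/173 = -1729178*(-1)/173 = -16313*(-106/173) = 1729178/173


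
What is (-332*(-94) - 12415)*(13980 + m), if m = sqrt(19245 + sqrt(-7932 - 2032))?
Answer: 262726140 + 18793*sqrt(19245 + 2*I*sqrt(2491)) ≈ 2.6533e+8 + 6761.2*I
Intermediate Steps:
m = sqrt(19245 + 2*I*sqrt(2491)) (m = sqrt(19245 + sqrt(-9964)) = sqrt(19245 + 2*I*sqrt(2491)) ≈ 138.73 + 0.3598*I)
(-332*(-94) - 12415)*(13980 + m) = (-332*(-94) - 12415)*(13980 + sqrt(19245 + 2*I*sqrt(2491))) = (31208 - 12415)*(13980 + sqrt(19245 + 2*I*sqrt(2491))) = 18793*(13980 + sqrt(19245 + 2*I*sqrt(2491))) = 262726140 + 18793*sqrt(19245 + 2*I*sqrt(2491))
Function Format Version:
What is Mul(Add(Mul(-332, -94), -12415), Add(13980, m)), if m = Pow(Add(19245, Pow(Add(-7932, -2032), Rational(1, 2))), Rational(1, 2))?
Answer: Add(262726140, Mul(18793, Pow(Add(19245, Mul(2, I, Pow(2491, Rational(1, 2)))), Rational(1, 2)))) ≈ Add(2.6533e+8, Mul(6761.2, I))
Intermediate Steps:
m = Pow(Add(19245, Mul(2, I, Pow(2491, Rational(1, 2)))), Rational(1, 2)) (m = Pow(Add(19245, Pow(-9964, Rational(1, 2))), Rational(1, 2)) = Pow(Add(19245, Mul(2, I, Pow(2491, Rational(1, 2)))), Rational(1, 2)) ≈ Add(138.73, Mul(0.3598, I)))
Mul(Add(Mul(-332, -94), -12415), Add(13980, m)) = Mul(Add(Mul(-332, -94), -12415), Add(13980, Pow(Add(19245, Mul(2, I, Pow(2491, Rational(1, 2)))), Rational(1, 2)))) = Mul(Add(31208, -12415), Add(13980, Pow(Add(19245, Mul(2, I, Pow(2491, Rational(1, 2)))), Rational(1, 2)))) = Mul(18793, Add(13980, Pow(Add(19245, Mul(2, I, Pow(2491, Rational(1, 2)))), Rational(1, 2)))) = Add(262726140, Mul(18793, Pow(Add(19245, Mul(2, I, Pow(2491, Rational(1, 2)))), Rational(1, 2))))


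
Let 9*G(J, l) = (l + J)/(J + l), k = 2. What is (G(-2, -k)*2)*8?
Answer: 16/9 ≈ 1.7778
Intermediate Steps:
G(J, l) = ⅑ (G(J, l) = ((l + J)/(J + l))/9 = ((J + l)/(J + l))/9 = (⅑)*1 = ⅑)
(G(-2, -k)*2)*8 = ((⅑)*2)*8 = (2/9)*8 = 16/9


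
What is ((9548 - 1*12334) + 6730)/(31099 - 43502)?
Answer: -3944/12403 ≈ -0.31799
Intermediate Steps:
((9548 - 1*12334) + 6730)/(31099 - 43502) = ((9548 - 12334) + 6730)/(-12403) = (-2786 + 6730)*(-1/12403) = 3944*(-1/12403) = -3944/12403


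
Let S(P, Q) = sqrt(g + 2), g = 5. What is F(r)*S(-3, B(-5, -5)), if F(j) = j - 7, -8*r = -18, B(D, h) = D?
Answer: -19*sqrt(7)/4 ≈ -12.567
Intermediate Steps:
S(P, Q) = sqrt(7) (S(P, Q) = sqrt(5 + 2) = sqrt(7))
r = 9/4 (r = -1/8*(-18) = 9/4 ≈ 2.2500)
F(j) = -7 + j
F(r)*S(-3, B(-5, -5)) = (-7 + 9/4)*sqrt(7) = -19*sqrt(7)/4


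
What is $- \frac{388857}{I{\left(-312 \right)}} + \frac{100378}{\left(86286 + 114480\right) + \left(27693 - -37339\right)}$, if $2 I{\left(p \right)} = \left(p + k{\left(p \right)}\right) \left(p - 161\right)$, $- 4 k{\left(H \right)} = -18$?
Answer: $- \frac{64038365539}{12886551535} \approx -4.9694$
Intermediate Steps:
$k{\left(H \right)} = \frac{9}{2}$ ($k{\left(H \right)} = \left(- \frac{1}{4}\right) \left(-18\right) = \frac{9}{2}$)
$I{\left(p \right)} = \frac{\left(-161 + p\right) \left(\frac{9}{2} + p\right)}{2}$ ($I{\left(p \right)} = \frac{\left(p + \frac{9}{2}\right) \left(p - 161\right)}{2} = \frac{\left(\frac{9}{2} + p\right) \left(-161 + p\right)}{2} = \frac{\left(-161 + p\right) \left(\frac{9}{2} + p\right)}{2}$)
$- \frac{388857}{I{\left(-312 \right)}} + \frac{100378}{\left(86286 + 114480\right) + \left(27693 - -37339\right)} = - \frac{388857}{- \frac{1449}{4} + \frac{\left(-312\right)^{2}}{2} - -24414} + \frac{100378}{\left(86286 + 114480\right) + \left(27693 - -37339\right)} = - \frac{388857}{- \frac{1449}{4} + \frac{1}{2} \cdot 97344 + 24414} + \frac{100378}{200766 + \left(27693 + 37339\right)} = - \frac{388857}{- \frac{1449}{4} + 48672 + 24414} + \frac{100378}{200766 + 65032} = - \frac{388857}{\frac{290895}{4}} + \frac{100378}{265798} = \left(-388857\right) \frac{4}{290895} + 100378 \cdot \frac{1}{265798} = - \frac{518476}{96965} + \frac{50189}{132899} = - \frac{64038365539}{12886551535}$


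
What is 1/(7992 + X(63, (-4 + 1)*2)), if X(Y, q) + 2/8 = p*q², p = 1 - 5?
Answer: 4/31391 ≈ 0.00012742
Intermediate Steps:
p = -4
X(Y, q) = -¼ - 4*q²
1/(7992 + X(63, (-4 + 1)*2)) = 1/(7992 + (-¼ - 4*4*(-4 + 1)²)) = 1/(7992 + (-¼ - 4*(-3*2)²)) = 1/(7992 + (-¼ - 4*(-6)²)) = 1/(7992 + (-¼ - 4*36)) = 1/(7992 + (-¼ - 144)) = 1/(7992 - 577/4) = 1/(31391/4) = 4/31391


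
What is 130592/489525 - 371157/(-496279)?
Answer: 246500697593/242940977475 ≈ 1.0147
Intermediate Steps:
130592/489525 - 371157/(-496279) = 130592*(1/489525) - 371157*(-1/496279) = 130592/489525 + 371157/496279 = 246500697593/242940977475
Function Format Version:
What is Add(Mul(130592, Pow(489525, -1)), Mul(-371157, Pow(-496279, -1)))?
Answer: Rational(246500697593, 242940977475) ≈ 1.0147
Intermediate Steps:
Add(Mul(130592, Pow(489525, -1)), Mul(-371157, Pow(-496279, -1))) = Add(Mul(130592, Rational(1, 489525)), Mul(-371157, Rational(-1, 496279))) = Add(Rational(130592, 489525), Rational(371157, 496279)) = Rational(246500697593, 242940977475)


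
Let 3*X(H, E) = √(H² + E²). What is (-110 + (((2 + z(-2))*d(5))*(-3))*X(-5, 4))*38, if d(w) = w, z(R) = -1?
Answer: -4180 - 190*√41 ≈ -5396.6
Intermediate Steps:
X(H, E) = √(E² + H²)/3 (X(H, E) = √(H² + E²)/3 = √(E² + H²)/3)
(-110 + (((2 + z(-2))*d(5))*(-3))*X(-5, 4))*38 = (-110 + (((2 - 1)*5)*(-3))*(√(4² + (-5)²)/3))*38 = (-110 + ((1*5)*(-3))*(√(16 + 25)/3))*38 = (-110 + (5*(-3))*(√41/3))*38 = (-110 - 5*√41)*38 = -4180 - 190*√41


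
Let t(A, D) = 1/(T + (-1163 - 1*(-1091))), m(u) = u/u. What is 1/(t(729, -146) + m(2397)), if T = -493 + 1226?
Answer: 661/662 ≈ 0.99849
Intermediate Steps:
m(u) = 1
T = 733
t(A, D) = 1/661 (t(A, D) = 1/(733 + (-1163 - 1*(-1091))) = 1/(733 + (-1163 + 1091)) = 1/(733 - 72) = 1/661)
1/(t(729, -146) + m(2397)) = 1/(1/661 + 1) = 1/(662/661) = 661/662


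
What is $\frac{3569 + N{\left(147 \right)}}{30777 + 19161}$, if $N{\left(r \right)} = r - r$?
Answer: $\frac{3569}{49938} \approx 0.071469$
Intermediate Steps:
$N{\left(r \right)} = 0$
$\frac{3569 + N{\left(147 \right)}}{30777 + 19161} = \frac{3569 + 0}{30777 + 19161} = \frac{3569}{49938}$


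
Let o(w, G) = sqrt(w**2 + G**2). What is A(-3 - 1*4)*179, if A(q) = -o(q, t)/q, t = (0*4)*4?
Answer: 179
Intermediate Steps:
t = 0 (t = 0*4 = 0)
o(w, G) = sqrt(G**2 + w**2)
A(q) = -sqrt(q**2)/q (A(q) = -sqrt(0**2 + q**2)/q = -sqrt(0 + q**2)/q = -sqrt(q**2)/q)
A(-3 - 1*4)*179 = -sqrt((-3 - 1*4)**2)/(-3 - 1*4)*179 = -sqrt((-3 - 4)**2)/(-3 - 4)*179 = -1*sqrt((-7)**2)/(-7)*179 = -1*(-1/7)*sqrt(49)*179 = -1*(-1/7)*7*179 = 1*179 = 179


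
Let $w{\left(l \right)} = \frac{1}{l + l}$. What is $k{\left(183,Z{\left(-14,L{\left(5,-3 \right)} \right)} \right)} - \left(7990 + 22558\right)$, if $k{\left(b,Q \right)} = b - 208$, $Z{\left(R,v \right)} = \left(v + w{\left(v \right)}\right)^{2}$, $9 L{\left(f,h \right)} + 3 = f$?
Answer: $-30573$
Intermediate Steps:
$w{\left(l \right)} = \frac{1}{2 l}$
$L{\left(f,h \right)} = - \frac{1}{3} + \frac{f}{9}$
$Z{\left(R,v \right)} = \left(v + \frac{1}{2 v}\right)^{2}$
$k{\left(b,Q \right)} = -208 + b$
$k{\left(183,Z{\left(-14,L{\left(5,-3 \right)} \right)} \right)} - \left(7990 + 22558\right) = \left(-208 + 183\right) - \left(7990 + 22558\right) = -25 - 30548 = -30573$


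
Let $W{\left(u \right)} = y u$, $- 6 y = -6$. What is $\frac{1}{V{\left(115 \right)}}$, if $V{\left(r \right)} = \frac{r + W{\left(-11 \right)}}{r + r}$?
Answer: $\frac{115}{52} \approx 2.2115$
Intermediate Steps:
$y = 1$ ($y = \left(- \frac{1}{6}\right) \left(-6\right) = 1$)
$W{\left(u \right)} = u$ ($W{\left(u \right)} = 1 u = u$)
$V{\left(r \right)} = \frac{-11 + r}{2 r}$ ($V{\left(r \right)} = \frac{r - 11}{r + r} = \frac{-11 + r}{2 r}$)
$\frac{1}{V{\left(115 \right)}} = \frac{1}{\frac{1}{2} \cdot \frac{1}{115} \left(-11 + 115\right)} = \frac{1}{\frac{1}{2} \cdot \frac{1}{115} \cdot 104} = \frac{1}{\frac{52}{115}} = \frac{115}{52}$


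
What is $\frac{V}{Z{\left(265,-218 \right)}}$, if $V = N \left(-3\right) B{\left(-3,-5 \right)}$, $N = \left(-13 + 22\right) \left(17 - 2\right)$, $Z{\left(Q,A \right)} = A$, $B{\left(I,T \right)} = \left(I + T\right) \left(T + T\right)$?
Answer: $\frac{16200}{109} \approx 148.62$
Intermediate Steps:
$B{\left(I,T \right)} = 2 T \left(I + T\right)$ ($B{\left(I,T \right)} = \left(I + T\right) 2 T = 2 T \left(I + T\right)$)
$N = 135$ ($N = 9 \cdot 15 = 135$)
$V = -32400$ ($V = 135 \left(-3\right) 2 \left(-5\right) \left(-3 - 5\right) = - 405 \cdot 2 \left(-5\right) \left(-8\right) = \left(-405\right) 80 = -32400$)
$\frac{V}{Z{\left(265,-218 \right)}} = - \frac{32400}{-218} = \left(-32400\right) \left(- \frac{1}{218}\right) = \frac{16200}{109}$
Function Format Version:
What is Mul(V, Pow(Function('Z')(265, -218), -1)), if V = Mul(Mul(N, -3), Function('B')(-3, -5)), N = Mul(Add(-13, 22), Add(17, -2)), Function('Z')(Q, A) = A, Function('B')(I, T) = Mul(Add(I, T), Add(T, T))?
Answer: Rational(16200, 109) ≈ 148.62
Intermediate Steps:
Function('B')(I, T) = Mul(2, T, Add(I, T)) (Function('B')(I, T) = Mul(Add(I, T), Mul(2, T)) = Mul(2, T, Add(I, T)))
N = 135 (N = Mul(9, 15) = 135)
V = -32400 (V = Mul(Mul(135, -3), Mul(2, -5, Add(-3, -5))) = Mul(-405, Mul(2, -5, -8)) = Mul(-405, 80) = -32400)
Mul(V, Pow(Function('Z')(265, -218), -1)) = Mul(-32400, Pow(-218, -1)) = Mul(-32400, Rational(-1, 218)) = Rational(16200, 109)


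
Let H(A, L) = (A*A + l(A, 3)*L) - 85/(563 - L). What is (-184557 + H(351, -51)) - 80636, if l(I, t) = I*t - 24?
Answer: -119405279/614 ≈ -1.9447e+5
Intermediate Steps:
l(I, t) = -24 + I*t
H(A, L) = A**2 - 85/(563 - L) + L*(-24 + 3*A) (H(A, L) = (A*A + (-24 + A*3)*L) - 85/(563 - L) = (A**2 + (-24 + 3*A)*L) - 85/(563 - L) = (A**2 + L*(-24 + 3*A)) - 85/(563 - L) = A**2 - 85/(563 - L) + L*(-24 + 3*A))
(-184557 + H(351, -51)) - 80636 = (-184557 + (85 - 563*351**2 - 51*351**2 - 1689*(-51)*(-8 + 351) + 3*(-51)**2*(-8 + 351))/(-563 - 51)) - 80636 = (-184557 + (85 - 563*123201 - 51*123201 - 1689*(-51)*343 + 3*2601*343)/(-614)) - 80636 = (-184557 - (85 - 69362163 - 6283251 + 29545677 + 2676429)/614) - 80636 = (-184557 - 1/614*(-43423223)) - 80636 = (-184557 + 43423223/614) - 80636 = -69894775/614 - 80636 = -119405279/614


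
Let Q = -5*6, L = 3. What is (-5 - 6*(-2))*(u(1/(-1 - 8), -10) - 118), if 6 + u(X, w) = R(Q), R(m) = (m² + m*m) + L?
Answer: 11753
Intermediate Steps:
Q = -30
R(m) = 3 + 2*m² (R(m) = (m² + m*m) + 3 = (m² + m²) + 3 = 2*m² + 3 = 3 + 2*m²)
u(X, w) = 1797 (u(X, w) = -6 + (3 + 2*(-30)²) = -6 + (3 + 2*900) = -6 + (3 + 1800) = -6 + 1803 = 1797)
(-5 - 6*(-2))*(u(1/(-1 - 8), -10) - 118) = (-5 - 6*(-2))*(1797 - 118) = (-5 + 12)*1679 = 7*1679 = 11753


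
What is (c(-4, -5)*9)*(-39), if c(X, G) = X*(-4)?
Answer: -5616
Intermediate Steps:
c(X, G) = -4*X
(c(-4, -5)*9)*(-39) = (-4*(-4)*9)*(-39) = (16*9)*(-39) = 144*(-39) = -5616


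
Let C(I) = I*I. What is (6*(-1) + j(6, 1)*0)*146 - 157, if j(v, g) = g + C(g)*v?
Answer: -1033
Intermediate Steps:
C(I) = I**2
j(v, g) = g + v*g**2 (j(v, g) = g + g**2*v = g + v*g**2)
(6*(-1) + j(6, 1)*0)*146 - 157 = (6*(-1) + (1*(1 + 1*6))*0)*146 - 157 = (-6 + (1*(1 + 6))*0)*146 - 157 = (-6 + (1*7)*0)*146 - 157 = (-6 + 7*0)*146 - 157 = (-6 + 0)*146 - 157 = -6*146 - 157 = -876 - 157 = -1033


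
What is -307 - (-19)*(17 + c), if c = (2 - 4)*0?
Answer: 16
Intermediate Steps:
c = 0 (c = -2*0 = 0)
-307 - (-19)*(17 + c) = -307 - (-19)*(17 + 0) = -307 - (-19)*17 = -307 - 1*(-323) = -307 + 323 = 16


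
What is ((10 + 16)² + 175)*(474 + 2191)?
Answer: 2267915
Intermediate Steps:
((10 + 16)² + 175)*(474 + 2191) = (26² + 175)*2665 = (676 + 175)*2665 = 851*2665 = 2267915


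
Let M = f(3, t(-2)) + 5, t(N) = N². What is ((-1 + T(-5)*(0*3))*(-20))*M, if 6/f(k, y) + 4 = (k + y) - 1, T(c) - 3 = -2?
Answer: 160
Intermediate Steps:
T(c) = 1 (T(c) = 3 - 2 = 1)
f(k, y) = 6/(-5 + k + y) (f(k, y) = 6/(-4 + ((k + y) - 1)) = 6/(-4 + (-1 + k + y)) = 6/(-5 + k + y))
M = 8 (M = 6/(-5 + 3 + (-2)²) + 5 = 6/(-5 + 3 + 4) + 5 = 6/2 + 5 = 6*(½) + 5 = 3 + 5 = 8)
((-1 + T(-5)*(0*3))*(-20))*M = ((-1 + 1*(0*3))*(-20))*8 = ((-1 + 1*0)*(-20))*8 = ((-1 + 0)*(-20))*8 = -1*(-20)*8 = 20*8 = 160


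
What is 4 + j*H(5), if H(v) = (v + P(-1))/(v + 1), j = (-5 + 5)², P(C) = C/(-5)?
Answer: 4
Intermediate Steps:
P(C) = -C/5 (P(C) = C*(-⅕) = -C/5)
j = 0 (j = 0² = 0)
H(v) = (⅕ + v)/(1 + v) (H(v) = (v - ⅕*(-1))/(v + 1) = (v + ⅕)/(1 + v) = (⅕ + v)/(1 + v))
4 + j*H(5) = 4 + 0*((⅕ + 5)/(1 + 5)) = 4 + 0*((26/5)/6) = 4 + 0*((⅙)*(26/5)) = 4 + 0*(13/15) = 4 + 0 = 4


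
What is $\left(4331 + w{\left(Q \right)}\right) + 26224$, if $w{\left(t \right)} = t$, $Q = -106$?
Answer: $30449$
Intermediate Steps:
$\left(4331 + w{\left(Q \right)}\right) + 26224 = \left(4331 - 106\right) + 26224 = 4225 + 26224 = 30449$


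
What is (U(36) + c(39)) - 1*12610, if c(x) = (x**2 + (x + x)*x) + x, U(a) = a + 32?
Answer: -7940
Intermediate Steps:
U(a) = 32 + a
c(x) = x + 3*x**2 (c(x) = (x**2 + (2*x)*x) + x = (x**2 + 2*x**2) + x = 3*x**2 + x = x + 3*x**2)
(U(36) + c(39)) - 1*12610 = ((32 + 36) + 39*(1 + 3*39)) - 1*12610 = (68 + 39*(1 + 117)) - 12610 = (68 + 39*118) - 12610 = (68 + 4602) - 12610 = 4670 - 12610 = -7940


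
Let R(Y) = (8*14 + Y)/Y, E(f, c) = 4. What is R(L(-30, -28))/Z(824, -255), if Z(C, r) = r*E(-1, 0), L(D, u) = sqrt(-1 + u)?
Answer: -1/1020 + 28*I*sqrt(29)/7395 ≈ -0.00098039 + 0.02039*I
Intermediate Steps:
Z(C, r) = 4*r (Z(C, r) = r*4 = 4*r)
R(Y) = (112 + Y)/Y
R(L(-30, -28))/Z(824, -255) = ((112 + sqrt(-1 - 28))/(sqrt(-1 - 28)))/((4*(-255))) = ((112 + sqrt(-29))/(sqrt(-29)))/(-1020) = ((112 + I*sqrt(29))/((I*sqrt(29))))*(-1/1020) = ((-I*sqrt(29)/29)*(112 + I*sqrt(29)))*(-1/1020) = -I*sqrt(29)*(112 + I*sqrt(29))/29*(-1/1020) = I*sqrt(29)*(112 + I*sqrt(29))/29580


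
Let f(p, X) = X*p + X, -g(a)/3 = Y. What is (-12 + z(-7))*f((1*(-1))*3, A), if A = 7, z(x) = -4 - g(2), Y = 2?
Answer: 140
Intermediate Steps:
g(a) = -6 (g(a) = -3*2 = -6)
z(x) = 2 (z(x) = -4 - 1*(-6) = -4 + 6 = 2)
f(p, X) = X + X*p
(-12 + z(-7))*f((1*(-1))*3, A) = (-12 + 2)*(7*(1 + (1*(-1))*3)) = -70*(1 - 1*3) = -70*(1 - 3) = -70*(-2) = -10*(-14) = 140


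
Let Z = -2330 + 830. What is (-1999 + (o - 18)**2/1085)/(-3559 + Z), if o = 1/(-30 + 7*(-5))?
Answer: 9162294634/23191088375 ≈ 0.39508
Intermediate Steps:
Z = -1500
o = -1/65 (o = 1/(-30 - 35) = 1/(-65) = -1/65 ≈ -0.015385)
(-1999 + (o - 18)**2/1085)/(-3559 + Z) = (-1999 + (-1/65 - 18)**2/1085)/(-3559 - 1500) = (-1999 + (-1171/65)**2*(1/1085))/(-5059) = (-1999 + (1371241/4225)*(1/1085))*(-1/5059) = (-1999 + 1371241/4584125)*(-1/5059) = -9162294634/4584125*(-1/5059) = 9162294634/23191088375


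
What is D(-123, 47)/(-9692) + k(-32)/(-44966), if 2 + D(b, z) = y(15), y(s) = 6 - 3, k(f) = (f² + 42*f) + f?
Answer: 1683309/217905236 ≈ 0.0077250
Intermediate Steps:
k(f) = f² + 43*f
y(s) = 3
D(b, z) = 1 (D(b, z) = -2 + 3 = 1)
D(-123, 47)/(-9692) + k(-32)/(-44966) = 1/(-9692) - 32*(43 - 32)/(-44966) = 1*(-1/9692) - 32*11*(-1/44966) = -1/9692 - 352*(-1/44966) = -1/9692 + 176/22483 = 1683309/217905236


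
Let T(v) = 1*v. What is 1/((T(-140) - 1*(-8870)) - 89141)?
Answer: -1/80411 ≈ -1.2436e-5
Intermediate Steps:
T(v) = v
1/((T(-140) - 1*(-8870)) - 89141) = 1/((-140 - 1*(-8870)) - 89141) = 1/((-140 + 8870) - 89141) = 1/(8730 - 89141) = 1/(-80411) = -1/80411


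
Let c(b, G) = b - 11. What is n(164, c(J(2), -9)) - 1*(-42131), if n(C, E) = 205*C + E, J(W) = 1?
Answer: 75741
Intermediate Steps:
c(b, G) = -11 + b
n(C, E) = E + 205*C
n(164, c(J(2), -9)) - 1*(-42131) = ((-11 + 1) + 205*164) - 1*(-42131) = (-10 + 33620) + 42131 = 33610 + 42131 = 75741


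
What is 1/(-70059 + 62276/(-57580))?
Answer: -14395/1008514874 ≈ -1.4273e-5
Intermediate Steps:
1/(-70059 + 62276/(-57580)) = 1/(-70059 + 62276*(-1/57580)) = 1/(-70059 - 15569/14395) = 1/(-1008514874/14395) = -14395/1008514874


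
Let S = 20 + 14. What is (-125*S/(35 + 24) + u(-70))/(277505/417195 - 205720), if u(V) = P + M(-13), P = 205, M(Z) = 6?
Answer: -684116361/1012735919161 ≈ -0.00067551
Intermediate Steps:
S = 34
u(V) = 211 (u(V) = 205 + 6 = 211)
(-125*S/(35 + 24) + u(-70))/(277505/417195 - 205720) = (-125*34/(35 + 24) + 211)/(277505/417195 - 205720) = (-125*34/59 + 211)/(277505*(1/417195) - 205720) = (-125*34/59 + 211)/(55501/83439 - 205720) = (-125*34/59 + 211)/(-17165015579/83439) = (-4250/59 + 211)*(-83439/17165015579) = (8199/59)*(-83439/17165015579) = -684116361/1012735919161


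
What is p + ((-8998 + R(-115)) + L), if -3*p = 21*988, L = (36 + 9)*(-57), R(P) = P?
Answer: -18594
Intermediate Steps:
L = -2565 (L = 45*(-57) = -2565)
p = -6916 (p = -7*988 = -1/3*20748 = -6916)
p + ((-8998 + R(-115)) + L) = -6916 + ((-8998 - 115) - 2565) = -6916 + (-9113 - 2565) = -6916 - 11678 = -18594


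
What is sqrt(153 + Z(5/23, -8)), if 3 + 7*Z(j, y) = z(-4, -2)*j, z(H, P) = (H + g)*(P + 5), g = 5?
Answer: 3*sqrt(439691)/161 ≈ 12.356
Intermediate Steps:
z(H, P) = (5 + H)*(5 + P) (z(H, P) = (H + 5)*(P + 5) = (5 + H)*(5 + P))
Z(j, y) = -3/7 + 3*j/7 (Z(j, y) = -3/7 + ((25 + 5*(-4) + 5*(-2) - 4*(-2))*j)/7 = -3/7 + ((25 - 20 - 10 + 8)*j)/7 = -3/7 + (3*j)/7 = -3/7 + 3*j/7)
sqrt(153 + Z(5/23, -8)) = sqrt(153 + (-3/7 + 3*(5/23)/7)) = sqrt(153 + (-3/7 + 3*(5*(1/23))/7)) = sqrt(153 + (-3/7 + (3/7)*(5/23))) = sqrt(153 + (-3/7 + 15/161)) = sqrt(153 - 54/161) = sqrt(24579/161) = 3*sqrt(439691)/161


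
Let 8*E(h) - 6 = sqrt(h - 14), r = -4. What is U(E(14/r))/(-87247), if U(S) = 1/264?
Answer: -1/23033208 ≈ -4.3416e-8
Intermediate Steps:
E(h) = 3/4 + sqrt(-14 + h)/8 (E(h) = 3/4 + sqrt(h - 14)/8 = 3/4 + sqrt(-14 + h)/8)
U(S) = 1/264
U(E(14/r))/(-87247) = (1/264)/(-87247) = (1/264)*(-1/87247) = -1/23033208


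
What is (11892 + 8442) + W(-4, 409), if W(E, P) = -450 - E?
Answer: 19888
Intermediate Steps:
(11892 + 8442) + W(-4, 409) = (11892 + 8442) + (-450 - 1*(-4)) = 20334 + (-450 + 4) = 20334 - 446 = 19888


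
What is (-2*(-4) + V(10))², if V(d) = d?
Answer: 324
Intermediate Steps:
(-2*(-4) + V(10))² = (-2*(-4) + 10)² = (8 + 10)² = 18² = 324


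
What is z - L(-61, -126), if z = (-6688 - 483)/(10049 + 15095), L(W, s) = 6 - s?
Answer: -3326179/25144 ≈ -132.29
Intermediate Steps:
z = -7171/25144 ≈ -0.28520
z - L(-61, -126) = -7171/25144 - (6 - 1*(-126)) = -7171/25144 - (6 + 126) = -7171/25144 - 1*132 = -7171/25144 - 132 = -3326179/25144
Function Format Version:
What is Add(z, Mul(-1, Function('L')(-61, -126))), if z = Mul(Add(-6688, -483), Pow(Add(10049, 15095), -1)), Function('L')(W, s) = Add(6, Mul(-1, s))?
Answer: Rational(-3326179, 25144) ≈ -132.29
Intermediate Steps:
z = Rational(-7171, 25144) (z = Mul(-7171, Pow(25144, -1)) = Mul(-7171, Rational(1, 25144)) = Rational(-7171, 25144) ≈ -0.28520)
Add(z, Mul(-1, Function('L')(-61, -126))) = Add(Rational(-7171, 25144), Mul(-1, Add(6, Mul(-1, -126)))) = Add(Rational(-7171, 25144), Mul(-1, Add(6, 126))) = Add(Rational(-7171, 25144), Mul(-1, 132)) = Add(Rational(-7171, 25144), -132) = Rational(-3326179, 25144)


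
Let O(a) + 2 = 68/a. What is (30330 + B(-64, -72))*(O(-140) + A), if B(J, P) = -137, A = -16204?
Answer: -17126284811/35 ≈ -4.8932e+8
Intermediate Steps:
O(a) = -2 + 68/a
(30330 + B(-64, -72))*(O(-140) + A) = (30330 - 137)*((-2 + 68/(-140)) - 16204) = 30193*((-2 + 68*(-1/140)) - 16204) = 30193*((-2 - 17/35) - 16204) = 30193*(-87/35 - 16204) = 30193*(-567227/35) = -17126284811/35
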